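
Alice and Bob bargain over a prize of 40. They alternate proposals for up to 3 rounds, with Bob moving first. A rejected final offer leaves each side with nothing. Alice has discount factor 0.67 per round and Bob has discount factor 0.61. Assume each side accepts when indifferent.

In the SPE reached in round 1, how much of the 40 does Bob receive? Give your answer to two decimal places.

Solve by backward induction from round 3.
Round 3 (Bob proposes): rejection yields 0 for Alice; Bob offers 0 and keeps 40.
Round 2 (Alice proposes): Bob can get 40 next round, worth 0.61 × 40 = 24.4 now; Alice offers that and keeps 15.6.
Round 1 (Bob proposes): Alice can get 15.6 next round, worth 0.67 × 15.6 = 10.452 now, so Bob offers 10.452, keeping 29.548.

29.55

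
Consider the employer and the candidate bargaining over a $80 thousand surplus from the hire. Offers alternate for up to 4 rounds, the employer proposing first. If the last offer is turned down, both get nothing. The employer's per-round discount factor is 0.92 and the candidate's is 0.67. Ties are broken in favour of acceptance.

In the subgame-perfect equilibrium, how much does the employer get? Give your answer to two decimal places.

42.67

Round 4 (the candidate proposes): rejection yields 0 for the employer; the candidate offers 0 and keeps 80.
Round 3 (the employer proposes): the candidate can get 80 next round, worth 0.67 × 80 = 53.6 now; the employer offers that and keeps 26.4.
Round 2 (the candidate proposes): the employer can get 26.4 next round, worth 0.92 × 26.4 = 24.288 now; the candidate offers that and keeps 55.712.
Round 1 (the employer proposes): the candidate can get 55.712 next round, worth 0.67 × 55.712 = 37.32704 now. The employer offers 37.32704 and keeps 80 − 37.32704 = 42.67296.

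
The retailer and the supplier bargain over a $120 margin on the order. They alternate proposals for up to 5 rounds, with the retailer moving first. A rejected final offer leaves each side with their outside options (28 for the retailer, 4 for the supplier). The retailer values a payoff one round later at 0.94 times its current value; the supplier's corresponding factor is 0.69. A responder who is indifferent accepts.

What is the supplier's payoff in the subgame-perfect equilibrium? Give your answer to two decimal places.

Work backward from the last round.
Round 5 (the retailer proposes): the supplier gets 4 if talks fail, so the retailer offers 4 and keeps 116.
Round 4 (the supplier proposes): the retailer can get 116 next round, worth 0.94 × 116 = 109.04 now. The supplier offers 109.04 and keeps 120 − 109.04 = 10.96.
Round 3 (the retailer proposes): the supplier can get 10.96 next round, worth 0.69 × 10.96 = 7.5624 now. The retailer offers 7.5624 and keeps 120 − 7.5624 = 112.4376.
Round 2 (the supplier proposes): the retailer can get 112.4376 next round, worth 0.94 × 112.4376 = 105.691344 now. The supplier offers 105.691344 and keeps 120 − 105.691344 = 14.308656.
Round 1 (the retailer proposes): the supplier can get 14.308656 next round, worth 0.69 × 14.308656 = 9.87297264 now, so the retailer offers 9.87297264, keeping 110.12702736.

9.87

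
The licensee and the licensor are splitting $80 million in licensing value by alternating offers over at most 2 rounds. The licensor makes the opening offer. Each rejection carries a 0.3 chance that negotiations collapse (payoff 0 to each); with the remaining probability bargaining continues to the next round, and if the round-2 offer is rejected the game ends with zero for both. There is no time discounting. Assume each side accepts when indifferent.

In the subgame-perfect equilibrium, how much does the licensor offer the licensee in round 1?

56

By backward induction:
Round 2 (the licensee proposes): the licensor will accept anything ≥ 0, so the licensee offers 0 and keeps 80.
Round 1 (the licensor proposes): rejecting gives the licensee an expected 0.7 × 80 = 56, so the licensor offers 56, keeping 24.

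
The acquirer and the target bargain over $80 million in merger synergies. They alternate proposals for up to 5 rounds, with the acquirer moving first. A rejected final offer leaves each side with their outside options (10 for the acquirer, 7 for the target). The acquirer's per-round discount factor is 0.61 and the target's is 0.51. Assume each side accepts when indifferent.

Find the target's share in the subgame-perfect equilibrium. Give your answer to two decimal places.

Round 5 (the acquirer proposes): the target gets 7 if talks fail, so the acquirer offers 7 and keeps 73.
Round 4 (the target proposes): the acquirer can get 73 next round, worth 0.61 × 73 = 44.53 now. The target offers 44.53 and keeps 80 − 44.53 = 35.47.
Round 3 (the acquirer proposes): the target can get 35.47 next round, worth 0.51 × 35.47 = 18.0897 now. The acquirer offers 18.0897 and keeps 80 − 18.0897 = 61.9103.
Round 2 (the target proposes): the acquirer can get 61.9103 next round, worth 0.61 × 61.9103 = 37.765283 now. The target offers 37.765283 and keeps 80 − 37.765283 = 42.234717.
Round 1 (the acquirer proposes): the target can get 42.234717 next round, worth 0.51 × 42.234717 = 21.53970567 now; the acquirer offers that and keeps 58.46029433.

21.54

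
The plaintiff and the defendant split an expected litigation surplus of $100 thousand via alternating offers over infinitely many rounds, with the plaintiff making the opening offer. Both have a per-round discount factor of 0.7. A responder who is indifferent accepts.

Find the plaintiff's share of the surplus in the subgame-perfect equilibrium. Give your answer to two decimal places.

58.82

In a stationary SPE each proposer offers the other exactly their discounted continuation value.
If the plaintiff keeps x when proposing and the defendant keeps y when proposing, then x = 100 − 0.7y and y = 100 − 0.7x.
Solving: x = 100(1 − 0.7) / (1 − 0.7·0.7) = 30 / 0.51 ≈ 58.8235.
The defendant gets 100 − 58.8235 ≈ 41.1765.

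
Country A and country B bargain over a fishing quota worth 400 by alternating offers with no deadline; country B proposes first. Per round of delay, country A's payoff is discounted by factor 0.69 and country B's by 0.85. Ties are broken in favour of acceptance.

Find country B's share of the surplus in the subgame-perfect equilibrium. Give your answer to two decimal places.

299.88

In a stationary SPE each proposer offers the other exactly their discounted continuation value.
If country B keeps x when proposing and country A keeps y when proposing, then x = 400 − 0.69y and y = 400 − 0.85x.
Solving: x = 400(1 − 0.69) / (1 − 0.85·0.69) = 124 / 0.4135 ≈ 299.8791.
Country A gets 400 − 299.8791 ≈ 100.1209.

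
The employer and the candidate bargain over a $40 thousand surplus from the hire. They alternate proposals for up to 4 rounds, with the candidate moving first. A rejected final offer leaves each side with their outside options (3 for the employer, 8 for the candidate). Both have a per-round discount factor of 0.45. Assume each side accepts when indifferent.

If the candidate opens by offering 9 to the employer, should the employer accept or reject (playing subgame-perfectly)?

Reject

Work out the employer's continuation value if the offer is rejected.
Round 4 (the employer proposes): the candidate gets 8 if talks fail, so the employer offers 8 and keeps 32.
Round 3 (the candidate proposes): the employer can get 32 next round, worth 0.45 × 32 = 14.4 now, so the candidate offers 14.4, keeping 25.6.
Round 2 (the employer proposes): the candidate can get 25.6 next round, worth 0.45 × 25.6 = 11.52 now; the employer offers that and keeps 28.48.
So by rejecting in round 1, the employer gets 28.48 next round, worth 0.45 × 28.48 = 12.816 now.
Offer 9 < 12.816, so the employer rejects.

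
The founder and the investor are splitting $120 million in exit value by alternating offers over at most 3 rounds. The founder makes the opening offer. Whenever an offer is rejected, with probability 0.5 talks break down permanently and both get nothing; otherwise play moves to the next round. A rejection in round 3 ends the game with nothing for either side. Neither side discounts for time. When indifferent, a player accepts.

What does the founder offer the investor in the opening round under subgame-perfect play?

By backward induction:
Round 3 (the founder proposes): rejection yields 0 for the investor; the founder offers 0 and keeps 120.
Round 2 (the investor proposes): rejecting gives the founder an expected 0.5 × 120 = 60. The investor offers 60 and keeps 120 − 60 = 60.
Round 1 (the founder proposes): rejecting gives the investor an expected 0.5 × 60 = 30, so the founder offers 30, keeping 90.

30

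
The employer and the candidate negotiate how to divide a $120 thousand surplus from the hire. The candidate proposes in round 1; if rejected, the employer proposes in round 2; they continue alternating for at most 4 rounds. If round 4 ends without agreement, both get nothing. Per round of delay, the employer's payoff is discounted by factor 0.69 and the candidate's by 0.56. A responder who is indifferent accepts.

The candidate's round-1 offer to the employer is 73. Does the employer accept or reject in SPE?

Accept

Round 4 (the employer proposes): rejection yields 0 for the candidate; the employer offers 0 and keeps 120.
Round 3 (the candidate proposes): the employer can get 120 next round, worth 0.69 × 120 = 82.8 now; the candidate offers that and keeps 37.2.
Round 2 (the employer proposes): the candidate can get 37.2 next round, worth 0.56 × 37.2 = 20.832 now, so the employer offers 20.832, keeping 99.168.
So by rejecting in round 1, the employer gets 99.168 next round, worth 0.69 × 99.168 = 68.42592 now.
Offer 73 ≥ 68.42592, so the employer accepts.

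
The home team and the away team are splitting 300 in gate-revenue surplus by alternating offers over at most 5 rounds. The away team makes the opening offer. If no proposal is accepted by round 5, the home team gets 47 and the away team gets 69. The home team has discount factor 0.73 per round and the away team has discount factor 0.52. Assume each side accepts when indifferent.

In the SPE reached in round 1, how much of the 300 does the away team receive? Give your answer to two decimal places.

148.20

Solve by backward induction from round 5.
Round 5 (the away team proposes): the home team gets 47 if talks fail, so the away team offers 47 and keeps 253.
Round 4 (the home team proposes): the away team can get 253 next round, worth 0.52 × 253 = 131.56 now. The home team offers 131.56 and keeps 300 − 131.56 = 168.44.
Round 3 (the away team proposes): the home team can get 168.44 next round, worth 0.73 × 168.44 = 122.9612 now, so the away team offers 122.9612, keeping 177.0388.
Round 2 (the home team proposes): the away team can get 177.0388 next round, worth 0.52 × 177.0388 = 92.060176 now, so the home team offers 92.060176, keeping 207.939824.
Round 1 (the away team proposes): the home team can get 207.939824 next round, worth 0.73 × 207.939824 = 151.79607152 now. The away team offers 151.79607152 and keeps 300 − 151.79607152 = 148.20392848.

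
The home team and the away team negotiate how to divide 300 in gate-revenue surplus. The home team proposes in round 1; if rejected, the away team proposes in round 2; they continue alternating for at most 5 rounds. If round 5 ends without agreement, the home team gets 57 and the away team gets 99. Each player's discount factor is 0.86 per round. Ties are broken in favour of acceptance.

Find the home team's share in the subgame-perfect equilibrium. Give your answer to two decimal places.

Round 5 (the home team proposes): the away team gets 99 if talks fail, so the home team offers 99 and keeps 201.
Round 4 (the away team proposes): the home team can get 201 next round, worth 0.86 × 201 = 172.86 now, so the away team offers 172.86, keeping 127.14.
Round 3 (the home team proposes): the away team can get 127.14 next round, worth 0.86 × 127.14 = 109.3404 now. The home team offers 109.3404 and keeps 300 − 109.3404 = 190.6596.
Round 2 (the away team proposes): the home team can get 190.6596 next round, worth 0.86 × 190.6596 = 163.967256 now, so the away team offers 163.967256, keeping 136.032744.
Round 1 (the home team proposes): the away team can get 136.032744 next round, worth 0.86 × 136.032744 = 116.98815984 now, so the home team offers 116.98815984, keeping 183.01184016.

183.01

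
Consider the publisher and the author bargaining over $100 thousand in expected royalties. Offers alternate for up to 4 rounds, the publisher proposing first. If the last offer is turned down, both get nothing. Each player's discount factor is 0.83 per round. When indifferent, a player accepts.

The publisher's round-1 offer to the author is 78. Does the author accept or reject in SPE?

Accept

Round 4 (the author proposes): rejection yields 0 for the publisher; the author offers 0 and keeps 100.
Round 3 (the publisher proposes): the author can get 100 next round, worth 0.83 × 100 = 83 now, so the publisher offers 83, keeping 17.
Round 2 (the author proposes): the publisher can get 17 next round, worth 0.83 × 17 = 14.11 now; the author offers that and keeps 85.89.
So by rejecting in round 1, the author gets 85.89 next round, worth 0.83 × 85.89 = 71.2887 now.
Offer 78 ≥ 71.2887, so the author accepts.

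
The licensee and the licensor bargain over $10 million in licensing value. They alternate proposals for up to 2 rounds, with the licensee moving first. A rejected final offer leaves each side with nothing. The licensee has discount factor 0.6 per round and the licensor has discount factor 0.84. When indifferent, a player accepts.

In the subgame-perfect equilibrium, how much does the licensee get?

1.6

Round 2 (the licensor proposes): the licensee will accept anything ≥ 0, so the licensor offers 0 and keeps 10.
Round 1 (the licensee proposes): the licensor can get 10 next round, worth 0.84 × 10 = 8.4 now; the licensee offers that and keeps 1.6.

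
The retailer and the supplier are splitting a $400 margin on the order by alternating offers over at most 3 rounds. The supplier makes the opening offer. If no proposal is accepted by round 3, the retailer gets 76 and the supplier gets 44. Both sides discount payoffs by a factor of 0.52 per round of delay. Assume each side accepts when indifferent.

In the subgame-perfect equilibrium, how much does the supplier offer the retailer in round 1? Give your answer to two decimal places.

120.39

Solve by backward induction from round 3.
Round 3 (the supplier proposes): the retailer gets 76 if talks fail, so the supplier offers 76 and keeps 324.
Round 2 (the retailer proposes): the supplier can get 324 next round, worth 0.52 × 324 = 168.48 now, so the retailer offers 168.48, keeping 231.52.
Round 1 (the supplier proposes): the retailer can get 231.52 next round, worth 0.52 × 231.52 = 120.3904 now, so the supplier offers 120.3904, keeping 279.6096.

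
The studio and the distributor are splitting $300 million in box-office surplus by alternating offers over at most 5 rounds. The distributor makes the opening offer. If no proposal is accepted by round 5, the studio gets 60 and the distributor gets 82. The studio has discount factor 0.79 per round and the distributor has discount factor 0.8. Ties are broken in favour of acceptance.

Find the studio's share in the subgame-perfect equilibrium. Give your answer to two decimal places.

Round 5 (the distributor proposes): the studio gets 60 if talks fail, so the distributor offers 60 and keeps 240.
Round 4 (the studio proposes): the distributor can get 240 next round, worth 0.8 × 240 = 192 now. The studio offers 192 and keeps 300 − 192 = 108.
Round 3 (the distributor proposes): the studio can get 108 next round, worth 0.79 × 108 = 85.32 now, so the distributor offers 85.32, keeping 214.68.
Round 2 (the studio proposes): the distributor can get 214.68 next round, worth 0.8 × 214.68 = 171.744 now; the studio offers that and keeps 128.256.
Round 1 (the distributor proposes): the studio can get 128.256 next round, worth 0.79 × 128.256 = 101.32224 now. The distributor offers 101.32224 and keeps 300 − 101.32224 = 198.67776.

101.32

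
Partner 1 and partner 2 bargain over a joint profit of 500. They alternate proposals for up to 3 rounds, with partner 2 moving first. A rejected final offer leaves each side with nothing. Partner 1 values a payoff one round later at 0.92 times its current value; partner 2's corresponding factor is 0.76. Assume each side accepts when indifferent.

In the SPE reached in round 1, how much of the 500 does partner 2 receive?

Round 3 (partner 2 proposes): rejection yields 0 for partner 1; partner 2 offers 0 and keeps 500.
Round 2 (partner 1 proposes): partner 2 can get 500 next round, worth 0.76 × 500 = 380 now. Partner 1 offers 380 and keeps 500 − 380 = 120.
Round 1 (partner 2 proposes): partner 1 can get 120 next round, worth 0.92 × 120 = 110.4 now, so partner 2 offers 110.4, keeping 389.6.

389.6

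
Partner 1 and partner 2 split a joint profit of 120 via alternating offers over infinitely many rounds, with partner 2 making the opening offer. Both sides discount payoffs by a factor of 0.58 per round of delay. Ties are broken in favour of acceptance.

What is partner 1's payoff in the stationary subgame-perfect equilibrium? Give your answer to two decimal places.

Let x be partner 2's share when partner 2 proposes and y be partner 1's share when partner 1 proposes.
Partner 1 accepts iff offered ≥ 0.58·y, so x = 120 − 0.58y. Symmetrically y = 120 − 0.58x.
Substituting: x = 120 − 0.58(120 − 0.58x), giving x(1 − 0.58·0.58) = 120(1 − 0.58).
So x = 120 × 0.42 / 0.6636 ≈ 75.9494, and partner 1 receives 120 − x ≈ 44.0506.

44.05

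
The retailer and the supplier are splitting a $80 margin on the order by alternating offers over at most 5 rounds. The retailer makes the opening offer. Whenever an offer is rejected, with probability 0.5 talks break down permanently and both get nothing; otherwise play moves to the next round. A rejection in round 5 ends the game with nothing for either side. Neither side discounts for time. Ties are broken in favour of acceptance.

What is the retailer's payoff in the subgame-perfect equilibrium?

55

Round 5 (the retailer proposes): the supplier will accept anything ≥ 0, so the retailer offers 0 and keeps 80.
Round 4 (the supplier proposes): rejecting gives the retailer an expected 0.5 × 80 = 40. The supplier offers 40 and keeps 80 − 40 = 40.
Round 3 (the retailer proposes): rejecting gives the supplier an expected 0.5 × 40 = 20, so the retailer offers 20, keeping 60.
Round 2 (the supplier proposes): rejecting gives the retailer an expected 0.5 × 60 = 30; the supplier offers that and keeps 50.
Round 1 (the retailer proposes): rejecting gives the supplier an expected 0.5 × 50 = 25, so the retailer offers 25, keeping 55.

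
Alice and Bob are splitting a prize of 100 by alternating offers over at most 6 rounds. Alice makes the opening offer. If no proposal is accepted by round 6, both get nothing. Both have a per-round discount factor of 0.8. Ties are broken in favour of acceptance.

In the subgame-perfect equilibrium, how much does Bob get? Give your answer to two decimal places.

59.01

Round 6 (Bob proposes): Alice will accept anything ≥ 0, so Bob offers 0 and keeps 100.
Round 5 (Alice proposes): Bob can get 100 next round, worth 0.8 × 100 = 80 now; Alice offers that and keeps 20.
Round 4 (Bob proposes): Alice can get 20 next round, worth 0.8 × 20 = 16 now, so Bob offers 16, keeping 84.
Round 3 (Alice proposes): Bob can get 84 next round, worth 0.8 × 84 = 67.2 now. Alice offers 67.2 and keeps 100 − 67.2 = 32.8.
Round 2 (Bob proposes): Alice can get 32.8 next round, worth 0.8 × 32.8 = 26.24 now; Bob offers that and keeps 73.76.
Round 1 (Alice proposes): Bob can get 73.76 next round, worth 0.8 × 73.76 = 59.008 now, so Alice offers 59.008, keeping 40.992.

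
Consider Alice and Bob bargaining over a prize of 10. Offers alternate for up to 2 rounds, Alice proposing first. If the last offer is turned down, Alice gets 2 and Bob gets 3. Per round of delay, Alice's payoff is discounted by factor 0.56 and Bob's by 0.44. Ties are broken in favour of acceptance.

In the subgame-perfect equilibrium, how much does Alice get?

6.48

Round 2 (Bob proposes): Alice gets 2 if talks fail, so Bob offers 2 and keeps 8.
Round 1 (Alice proposes): Bob can get 8 next round, worth 0.44 × 8 = 3.52 now. Alice offers 3.52 and keeps 10 − 3.52 = 6.48.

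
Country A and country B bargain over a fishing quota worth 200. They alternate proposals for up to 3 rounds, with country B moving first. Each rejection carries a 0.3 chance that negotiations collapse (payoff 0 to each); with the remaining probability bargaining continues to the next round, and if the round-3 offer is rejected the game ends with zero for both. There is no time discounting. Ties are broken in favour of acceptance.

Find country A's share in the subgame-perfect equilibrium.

42

Round 3 (country B proposes): country A will accept anything ≥ 0, so country B offers 0 and keeps 200.
Round 2 (country A proposes): rejecting gives country B an expected 0.7 × 200 = 140. Country A offers 140 and keeps 200 − 140 = 60.
Round 1 (country B proposes): rejecting gives country A an expected 0.7 × 60 = 42. Country B offers 42 and keeps 200 − 42 = 158.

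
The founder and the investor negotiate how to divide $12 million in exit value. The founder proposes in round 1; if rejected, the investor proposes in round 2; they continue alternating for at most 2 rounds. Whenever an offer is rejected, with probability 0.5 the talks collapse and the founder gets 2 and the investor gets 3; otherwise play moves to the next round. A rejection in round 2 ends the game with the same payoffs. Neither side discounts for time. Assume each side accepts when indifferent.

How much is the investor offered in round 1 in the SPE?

6.5

Round 2 (the investor proposes): the founder gets 2 if talks fail, so the investor offers 2 and keeps 10.
Round 1 (the founder proposes): rejecting gives the investor an expected 0.5 × 10 + 0.5 × 3 = 6.5. The founder offers 6.5 and keeps 12 − 6.5 = 5.5.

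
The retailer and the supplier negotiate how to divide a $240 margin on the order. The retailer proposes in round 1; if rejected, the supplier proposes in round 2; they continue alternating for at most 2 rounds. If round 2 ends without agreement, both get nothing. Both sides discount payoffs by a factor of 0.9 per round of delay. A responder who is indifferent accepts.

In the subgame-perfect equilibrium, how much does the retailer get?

24

Round 2 (the supplier proposes): rejection yields 0 for the retailer; the supplier offers 0 and keeps 240.
Round 1 (the retailer proposes): the supplier can get 240 next round, worth 0.9 × 240 = 216 now. The retailer offers 216 and keeps 240 − 216 = 24.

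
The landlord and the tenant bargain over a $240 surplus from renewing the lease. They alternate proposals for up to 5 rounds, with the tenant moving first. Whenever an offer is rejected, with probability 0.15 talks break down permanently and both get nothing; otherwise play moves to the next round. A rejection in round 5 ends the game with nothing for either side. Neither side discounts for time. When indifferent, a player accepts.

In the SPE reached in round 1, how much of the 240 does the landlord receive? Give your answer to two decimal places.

52.71

Round 5 (the tenant proposes): rejection yields 0 for the landlord; the tenant offers 0 and keeps 240.
Round 4 (the landlord proposes): rejecting gives the tenant an expected 0.85 × 240 = 204; the landlord offers that and keeps 36.
Round 3 (the tenant proposes): rejecting gives the landlord an expected 0.85 × 36 = 30.6, so the tenant offers 30.6, keeping 209.4.
Round 2 (the landlord proposes): rejecting gives the tenant an expected 0.85 × 209.4 = 177.99, so the landlord offers 177.99, keeping 62.01.
Round 1 (the tenant proposes): rejecting gives the landlord an expected 0.85 × 62.01 = 52.7085; the tenant offers that and keeps 187.2915.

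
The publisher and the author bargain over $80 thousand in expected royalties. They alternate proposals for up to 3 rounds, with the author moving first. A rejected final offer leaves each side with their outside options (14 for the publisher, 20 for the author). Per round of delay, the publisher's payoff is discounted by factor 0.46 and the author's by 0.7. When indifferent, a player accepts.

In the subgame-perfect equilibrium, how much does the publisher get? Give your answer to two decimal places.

15.55

Round 3 (the author proposes): the publisher gets 14 if talks fail, so the author offers 14 and keeps 66.
Round 2 (the publisher proposes): the author can get 66 next round, worth 0.7 × 66 = 46.2 now, so the publisher offers 46.2, keeping 33.8.
Round 1 (the author proposes): the publisher can get 33.8 next round, worth 0.46 × 33.8 = 15.548 now. The author offers 15.548 and keeps 80 − 15.548 = 64.452.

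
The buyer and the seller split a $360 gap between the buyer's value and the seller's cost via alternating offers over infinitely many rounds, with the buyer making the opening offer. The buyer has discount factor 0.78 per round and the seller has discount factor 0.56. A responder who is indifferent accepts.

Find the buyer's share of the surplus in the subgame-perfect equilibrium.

When the buyer proposes, the seller accepts any offer worth at least 0.56 times what the seller would get by proposing next round; and vice versa.
This gives x = 360 − 0.56y and y = 360 − 0.78x, where x and y are each side's share when it proposes.
Hence (1 − 0.56·0.78)x = 360(1 − 0.56), i.e. 0.5632·x = 158.4.
x = 281.25; the seller's share is 360 − x = 78.75.

281.25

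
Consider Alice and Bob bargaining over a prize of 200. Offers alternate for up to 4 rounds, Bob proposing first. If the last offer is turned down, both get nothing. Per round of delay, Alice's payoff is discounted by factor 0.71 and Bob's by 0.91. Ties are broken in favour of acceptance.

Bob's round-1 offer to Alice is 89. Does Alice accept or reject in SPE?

Reject

Work out Alice's continuation value if the offer is rejected.
Round 4 (Alice proposes): Bob will accept anything ≥ 0, so Alice offers 0 and keeps 200.
Round 3 (Bob proposes): Alice can get 200 next round, worth 0.71 × 200 = 142 now; Bob offers that and keeps 58.
Round 2 (Alice proposes): Bob can get 58 next round, worth 0.91 × 58 = 52.78 now; Alice offers that and keeps 147.22.
So by rejecting in round 1, Alice gets 147.22 next round, worth 0.71 × 147.22 = 104.5262 now.
Offer 89 < 104.5262, so Alice rejects.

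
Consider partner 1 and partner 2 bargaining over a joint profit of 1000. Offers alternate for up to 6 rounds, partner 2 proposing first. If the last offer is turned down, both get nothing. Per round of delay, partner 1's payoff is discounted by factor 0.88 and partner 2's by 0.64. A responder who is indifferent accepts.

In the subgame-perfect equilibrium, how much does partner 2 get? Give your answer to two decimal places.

225.65

Round 6 (partner 1 proposes): partner 2 will accept anything ≥ 0, so partner 1 offers 0 and keeps 1000.
Round 5 (partner 2 proposes): partner 1 can get 1000 next round, worth 0.88 × 1000 = 880 now; partner 2 offers that and keeps 120.
Round 4 (partner 1 proposes): partner 2 can get 120 next round, worth 0.64 × 120 = 76.8 now; partner 1 offers that and keeps 923.2.
Round 3 (partner 2 proposes): partner 1 can get 923.2 next round, worth 0.88 × 923.2 = 812.416 now; partner 2 offers that and keeps 187.584.
Round 2 (partner 1 proposes): partner 2 can get 187.584 next round, worth 0.64 × 187.584 = 120.05376 now, so partner 1 offers 120.05376, keeping 879.94624.
Round 1 (partner 2 proposes): partner 1 can get 879.94624 next round, worth 0.88 × 879.94624 = 774.3526912 now; partner 2 offers that and keeps 225.6473088.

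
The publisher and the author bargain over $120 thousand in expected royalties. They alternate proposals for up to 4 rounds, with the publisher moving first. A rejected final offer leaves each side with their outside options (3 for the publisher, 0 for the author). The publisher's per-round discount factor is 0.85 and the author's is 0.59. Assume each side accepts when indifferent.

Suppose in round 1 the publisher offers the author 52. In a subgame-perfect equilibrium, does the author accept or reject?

Work out the author's continuation value if the offer is rejected.
Round 4 (the author proposes): the publisher gets 3 if talks fail, so the author offers 3 and keeps 117.
Round 3 (the publisher proposes): the author can get 117 next round, worth 0.59 × 117 = 69.03 now, so the publisher offers 69.03, keeping 50.97.
Round 2 (the author proposes): the publisher can get 50.97 next round, worth 0.85 × 50.97 = 43.3245 now. The author offers 43.3245 and keeps 120 − 43.3245 = 76.6755.
So by rejecting in round 1, the author gets 76.6755 next round, worth 0.59 × 76.6755 = 45.238545 now.
Offer 52 ≥ 45.238545, so the author accepts.

Accept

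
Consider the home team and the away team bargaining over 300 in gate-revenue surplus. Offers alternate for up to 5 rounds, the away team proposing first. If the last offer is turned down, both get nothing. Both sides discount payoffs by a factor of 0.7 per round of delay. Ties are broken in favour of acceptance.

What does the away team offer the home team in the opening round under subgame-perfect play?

93.87

Solve by backward induction from round 5.
Round 5 (the away team proposes): rejection yields 0 for the home team; the away team offers 0 and keeps 300.
Round 4 (the home team proposes): the away team can get 300 next round, worth 0.7 × 300 = 210 now, so the home team offers 210, keeping 90.
Round 3 (the away team proposes): the home team can get 90 next round, worth 0.7 × 90 = 63 now; the away team offers that and keeps 237.
Round 2 (the home team proposes): the away team can get 237 next round, worth 0.7 × 237 = 165.9 now. The home team offers 165.9 and keeps 300 − 165.9 = 134.1.
Round 1 (the away team proposes): the home team can get 134.1 next round, worth 0.7 × 134.1 = 93.87 now; the away team offers that and keeps 206.13.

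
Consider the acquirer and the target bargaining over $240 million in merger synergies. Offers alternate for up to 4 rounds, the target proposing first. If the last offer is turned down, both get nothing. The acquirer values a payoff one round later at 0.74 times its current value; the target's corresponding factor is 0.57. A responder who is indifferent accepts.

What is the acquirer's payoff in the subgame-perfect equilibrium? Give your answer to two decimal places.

151.28

Round 4 (the acquirer proposes): the target will accept anything ≥ 0, so the acquirer offers 0 and keeps 240.
Round 3 (the target proposes): the acquirer can get 240 next round, worth 0.74 × 240 = 177.6 now, so the target offers 177.6, keeping 62.4.
Round 2 (the acquirer proposes): the target can get 62.4 next round, worth 0.57 × 62.4 = 35.568 now, so the acquirer offers 35.568, keeping 204.432.
Round 1 (the target proposes): the acquirer can get 204.432 next round, worth 0.74 × 204.432 = 151.27968 now; the target offers that and keeps 88.72032.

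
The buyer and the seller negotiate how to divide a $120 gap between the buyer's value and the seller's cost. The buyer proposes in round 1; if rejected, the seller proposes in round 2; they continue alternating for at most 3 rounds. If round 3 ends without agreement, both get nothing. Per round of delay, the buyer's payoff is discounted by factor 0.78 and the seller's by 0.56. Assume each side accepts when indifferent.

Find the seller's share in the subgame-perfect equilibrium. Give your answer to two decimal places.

14.78

Work backward from the last round.
Round 3 (the buyer proposes): the seller will accept anything ≥ 0, so the buyer offers 0 and keeps 120.
Round 2 (the seller proposes): the buyer can get 120 next round, worth 0.78 × 120 = 93.6 now, so the seller offers 93.6, keeping 26.4.
Round 1 (the buyer proposes): the seller can get 26.4 next round, worth 0.56 × 26.4 = 14.784 now. The buyer offers 14.784 and keeps 120 − 14.784 = 105.216.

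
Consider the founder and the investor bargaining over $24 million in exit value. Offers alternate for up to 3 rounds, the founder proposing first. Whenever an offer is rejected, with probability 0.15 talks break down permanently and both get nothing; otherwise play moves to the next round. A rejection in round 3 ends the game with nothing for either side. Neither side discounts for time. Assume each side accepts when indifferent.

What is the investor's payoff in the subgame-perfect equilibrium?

3.06

Round 3 (the founder proposes): the investor will accept anything ≥ 0, so the founder offers 0 and keeps 24.
Round 2 (the investor proposes): rejecting gives the founder an expected 0.85 × 24 = 20.4, so the investor offers 20.4, keeping 3.6.
Round 1 (the founder proposes): rejecting gives the investor an expected 0.85 × 3.6 = 3.06; the founder offers that and keeps 20.94.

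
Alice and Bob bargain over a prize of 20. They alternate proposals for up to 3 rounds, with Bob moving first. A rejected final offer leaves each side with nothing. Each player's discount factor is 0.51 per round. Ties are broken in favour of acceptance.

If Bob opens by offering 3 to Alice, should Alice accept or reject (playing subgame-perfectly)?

Round 3 (Bob proposes): Alice will accept anything ≥ 0, so Bob offers 0 and keeps 20.
Round 2 (Alice proposes): Bob can get 20 next round, worth 0.51 × 20 = 10.2 now; Alice offers that and keeps 9.8.
So by rejecting in round 1, Alice gets 9.8 next round, worth 0.51 × 9.8 = 4.998 now.
Offer 3 < 4.998, so Alice rejects.

Reject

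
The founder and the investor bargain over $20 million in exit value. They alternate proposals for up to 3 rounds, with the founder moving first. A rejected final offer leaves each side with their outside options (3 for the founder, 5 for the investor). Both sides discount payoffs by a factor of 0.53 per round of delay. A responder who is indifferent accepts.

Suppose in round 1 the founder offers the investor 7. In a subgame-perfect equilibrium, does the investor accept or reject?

Round 3 (the founder proposes): the investor gets 5 if talks fail, so the founder offers 5 and keeps 15.
Round 2 (the investor proposes): the founder can get 15 next round, worth 0.53 × 15 = 7.95 now, so the investor offers 7.95, keeping 12.05.
So by rejecting in round 1, the investor gets 12.05 next round, worth 0.53 × 12.05 = 6.3865 now.
Offer 7 ≥ 6.3865, so the investor accepts.

Accept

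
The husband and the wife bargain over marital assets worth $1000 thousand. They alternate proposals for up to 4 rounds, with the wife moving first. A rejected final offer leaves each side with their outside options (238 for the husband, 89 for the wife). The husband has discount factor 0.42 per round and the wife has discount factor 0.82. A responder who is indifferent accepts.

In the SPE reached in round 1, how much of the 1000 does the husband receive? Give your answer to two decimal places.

Round 4 (the husband proposes): the wife gets 89 if talks fail, so the husband offers 89 and keeps 911.
Round 3 (the wife proposes): the husband can get 911 next round, worth 0.42 × 911 = 382.62 now. The wife offers 382.62 and keeps 1000 − 382.62 = 617.38.
Round 2 (the husband proposes): the wife can get 617.38 next round, worth 0.82 × 617.38 = 506.2516 now; the husband offers that and keeps 493.7484.
Round 1 (the wife proposes): the husband can get 493.7484 next round, worth 0.42 × 493.7484 = 207.374328 now; the wife offers that and keeps 792.625672.

207.37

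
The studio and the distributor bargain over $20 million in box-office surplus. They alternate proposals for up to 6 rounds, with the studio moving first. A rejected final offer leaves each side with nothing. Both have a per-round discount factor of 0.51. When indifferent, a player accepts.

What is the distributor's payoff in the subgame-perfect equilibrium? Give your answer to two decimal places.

Round 6 (the distributor proposes): rejection yields 0 for the studio; the distributor offers 0 and keeps 20.
Round 5 (the studio proposes): the distributor can get 20 next round, worth 0.51 × 20 = 10.2 now. The studio offers 10.2 and keeps 20 − 10.2 = 9.8.
Round 4 (the distributor proposes): the studio can get 9.8 next round, worth 0.51 × 9.8 = 4.998 now. The distributor offers 4.998 and keeps 20 − 4.998 = 15.002.
Round 3 (the studio proposes): the distributor can get 15.002 next round, worth 0.51 × 15.002 = 7.65102 now, so the studio offers 7.65102, keeping 12.34898.
Round 2 (the distributor proposes): the studio can get 12.34898 next round, worth 0.51 × 12.34898 = 6.2979798 now, so the distributor offers 6.2979798, keeping 13.7020202.
Round 1 (the studio proposes): the distributor can get 13.7020202 next round, worth 0.51 × 13.7020202 = 6.988030302 now. The studio offers 6.988030302 and keeps 20 − 6.988030302 = 13.011969698.

6.99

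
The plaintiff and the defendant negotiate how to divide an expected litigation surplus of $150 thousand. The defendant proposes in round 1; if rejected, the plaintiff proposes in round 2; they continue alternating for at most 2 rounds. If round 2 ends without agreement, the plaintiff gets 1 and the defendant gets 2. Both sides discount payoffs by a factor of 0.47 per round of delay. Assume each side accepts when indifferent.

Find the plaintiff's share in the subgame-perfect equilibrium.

69.56

Round 2 (the plaintiff proposes): the defendant gets 2 if talks fail, so the plaintiff offers 2 and keeps 148.
Round 1 (the defendant proposes): the plaintiff can get 148 next round, worth 0.47 × 148 = 69.56 now; the defendant offers that and keeps 80.44.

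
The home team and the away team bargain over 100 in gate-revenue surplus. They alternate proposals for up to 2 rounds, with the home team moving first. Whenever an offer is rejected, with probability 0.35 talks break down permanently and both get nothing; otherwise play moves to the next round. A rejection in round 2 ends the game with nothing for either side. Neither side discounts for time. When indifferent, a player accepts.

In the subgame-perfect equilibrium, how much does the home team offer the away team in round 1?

65

Round 2 (the away team proposes): rejection yields 0 for the home team; the away team offers 0 and keeps 100.
Round 1 (the home team proposes): rejecting gives the away team an expected 0.65 × 100 = 65, so the home team offers 65, keeping 35.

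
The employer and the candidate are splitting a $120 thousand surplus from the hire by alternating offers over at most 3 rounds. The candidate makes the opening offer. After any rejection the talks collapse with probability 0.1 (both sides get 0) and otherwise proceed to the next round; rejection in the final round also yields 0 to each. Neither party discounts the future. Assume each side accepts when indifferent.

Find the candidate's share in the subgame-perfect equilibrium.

Round 3 (the candidate proposes): rejection yields 0 for the employer; the candidate offers 0 and keeps 120.
Round 2 (the employer proposes): rejecting gives the candidate an expected 0.9 × 120 = 108, so the employer offers 108, keeping 12.
Round 1 (the candidate proposes): rejecting gives the employer an expected 0.9 × 12 = 10.8; the candidate offers that and keeps 109.2.

109.2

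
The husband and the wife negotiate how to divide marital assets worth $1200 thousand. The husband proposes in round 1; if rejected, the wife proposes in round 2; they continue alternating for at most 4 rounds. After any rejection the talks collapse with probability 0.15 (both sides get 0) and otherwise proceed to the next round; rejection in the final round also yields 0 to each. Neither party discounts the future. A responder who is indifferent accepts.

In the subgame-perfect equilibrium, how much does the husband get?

Round 4 (the wife proposes): rejection yields 0 for the husband; the wife offers 0 and keeps 1200.
Round 3 (the husband proposes): rejecting gives the wife an expected 0.85 × 1200 = 1020, so the husband offers 1020, keeping 180.
Round 2 (the wife proposes): rejecting gives the husband an expected 0.85 × 180 = 153, so the wife offers 153, keeping 1047.
Round 1 (the husband proposes): rejecting gives the wife an expected 0.85 × 1047 = 889.95. The husband offers 889.95 and keeps 1200 − 889.95 = 310.05.

310.05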